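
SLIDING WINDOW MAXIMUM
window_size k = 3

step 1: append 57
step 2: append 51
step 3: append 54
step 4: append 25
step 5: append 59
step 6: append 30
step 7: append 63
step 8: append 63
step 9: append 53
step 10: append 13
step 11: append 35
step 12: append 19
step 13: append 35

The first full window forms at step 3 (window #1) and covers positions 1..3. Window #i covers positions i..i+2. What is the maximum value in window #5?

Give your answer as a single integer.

step 1: append 57 -> window=[57] (not full yet)
step 2: append 51 -> window=[57, 51] (not full yet)
step 3: append 54 -> window=[57, 51, 54] -> max=57
step 4: append 25 -> window=[51, 54, 25] -> max=54
step 5: append 59 -> window=[54, 25, 59] -> max=59
step 6: append 30 -> window=[25, 59, 30] -> max=59
step 7: append 63 -> window=[59, 30, 63] -> max=63
Window #5 max = 63

Answer: 63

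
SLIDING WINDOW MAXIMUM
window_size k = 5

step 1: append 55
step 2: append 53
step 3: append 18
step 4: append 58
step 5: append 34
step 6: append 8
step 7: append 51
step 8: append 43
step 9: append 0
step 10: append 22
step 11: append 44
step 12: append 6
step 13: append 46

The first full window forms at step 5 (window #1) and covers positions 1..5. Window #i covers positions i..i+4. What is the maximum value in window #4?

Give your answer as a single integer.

step 1: append 55 -> window=[55] (not full yet)
step 2: append 53 -> window=[55, 53] (not full yet)
step 3: append 18 -> window=[55, 53, 18] (not full yet)
step 4: append 58 -> window=[55, 53, 18, 58] (not full yet)
step 5: append 34 -> window=[55, 53, 18, 58, 34] -> max=58
step 6: append 8 -> window=[53, 18, 58, 34, 8] -> max=58
step 7: append 51 -> window=[18, 58, 34, 8, 51] -> max=58
step 8: append 43 -> window=[58, 34, 8, 51, 43] -> max=58
Window #4 max = 58

Answer: 58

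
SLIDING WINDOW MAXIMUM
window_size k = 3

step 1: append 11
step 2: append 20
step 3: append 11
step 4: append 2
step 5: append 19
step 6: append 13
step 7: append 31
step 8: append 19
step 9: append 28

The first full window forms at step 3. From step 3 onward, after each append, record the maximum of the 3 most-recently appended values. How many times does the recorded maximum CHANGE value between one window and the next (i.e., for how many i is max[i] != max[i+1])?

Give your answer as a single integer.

step 1: append 11 -> window=[11] (not full yet)
step 2: append 20 -> window=[11, 20] (not full yet)
step 3: append 11 -> window=[11, 20, 11] -> max=20
step 4: append 2 -> window=[20, 11, 2] -> max=20
step 5: append 19 -> window=[11, 2, 19] -> max=19
step 6: append 13 -> window=[2, 19, 13] -> max=19
step 7: append 31 -> window=[19, 13, 31] -> max=31
step 8: append 19 -> window=[13, 31, 19] -> max=31
step 9: append 28 -> window=[31, 19, 28] -> max=31
Recorded maximums: 20 20 19 19 31 31 31
Changes between consecutive maximums: 2

Answer: 2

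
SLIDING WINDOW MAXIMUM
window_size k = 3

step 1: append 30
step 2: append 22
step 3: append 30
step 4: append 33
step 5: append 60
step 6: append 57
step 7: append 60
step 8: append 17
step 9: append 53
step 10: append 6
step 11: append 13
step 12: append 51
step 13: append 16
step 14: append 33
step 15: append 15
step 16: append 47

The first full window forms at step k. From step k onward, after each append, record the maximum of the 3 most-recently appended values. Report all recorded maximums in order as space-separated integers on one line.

step 1: append 30 -> window=[30] (not full yet)
step 2: append 22 -> window=[30, 22] (not full yet)
step 3: append 30 -> window=[30, 22, 30] -> max=30
step 4: append 33 -> window=[22, 30, 33] -> max=33
step 5: append 60 -> window=[30, 33, 60] -> max=60
step 6: append 57 -> window=[33, 60, 57] -> max=60
step 7: append 60 -> window=[60, 57, 60] -> max=60
step 8: append 17 -> window=[57, 60, 17] -> max=60
step 9: append 53 -> window=[60, 17, 53] -> max=60
step 10: append 6 -> window=[17, 53, 6] -> max=53
step 11: append 13 -> window=[53, 6, 13] -> max=53
step 12: append 51 -> window=[6, 13, 51] -> max=51
step 13: append 16 -> window=[13, 51, 16] -> max=51
step 14: append 33 -> window=[51, 16, 33] -> max=51
step 15: append 15 -> window=[16, 33, 15] -> max=33
step 16: append 47 -> window=[33, 15, 47] -> max=47

Answer: 30 33 60 60 60 60 60 53 53 51 51 51 33 47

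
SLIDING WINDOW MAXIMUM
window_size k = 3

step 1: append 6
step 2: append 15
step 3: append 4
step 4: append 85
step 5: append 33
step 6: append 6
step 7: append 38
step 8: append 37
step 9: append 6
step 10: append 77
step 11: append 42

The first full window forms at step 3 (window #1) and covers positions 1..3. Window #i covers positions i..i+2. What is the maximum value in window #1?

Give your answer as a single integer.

Answer: 15

Derivation:
step 1: append 6 -> window=[6] (not full yet)
step 2: append 15 -> window=[6, 15] (not full yet)
step 3: append 4 -> window=[6, 15, 4] -> max=15
Window #1 max = 15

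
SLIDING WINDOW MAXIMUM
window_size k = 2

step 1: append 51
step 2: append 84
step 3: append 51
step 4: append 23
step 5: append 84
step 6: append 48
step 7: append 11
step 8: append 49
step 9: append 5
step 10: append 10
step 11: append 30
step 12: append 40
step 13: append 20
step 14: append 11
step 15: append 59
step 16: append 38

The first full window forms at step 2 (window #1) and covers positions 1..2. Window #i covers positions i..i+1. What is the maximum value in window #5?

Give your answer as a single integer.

Answer: 84

Derivation:
step 1: append 51 -> window=[51] (not full yet)
step 2: append 84 -> window=[51, 84] -> max=84
step 3: append 51 -> window=[84, 51] -> max=84
step 4: append 23 -> window=[51, 23] -> max=51
step 5: append 84 -> window=[23, 84] -> max=84
step 6: append 48 -> window=[84, 48] -> max=84
Window #5 max = 84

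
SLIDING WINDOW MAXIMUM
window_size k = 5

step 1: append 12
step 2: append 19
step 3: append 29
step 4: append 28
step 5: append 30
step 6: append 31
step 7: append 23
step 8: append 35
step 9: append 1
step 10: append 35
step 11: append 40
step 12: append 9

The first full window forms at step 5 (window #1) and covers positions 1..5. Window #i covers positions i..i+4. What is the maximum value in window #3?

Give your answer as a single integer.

Answer: 31

Derivation:
step 1: append 12 -> window=[12] (not full yet)
step 2: append 19 -> window=[12, 19] (not full yet)
step 3: append 29 -> window=[12, 19, 29] (not full yet)
step 4: append 28 -> window=[12, 19, 29, 28] (not full yet)
step 5: append 30 -> window=[12, 19, 29, 28, 30] -> max=30
step 6: append 31 -> window=[19, 29, 28, 30, 31] -> max=31
step 7: append 23 -> window=[29, 28, 30, 31, 23] -> max=31
Window #3 max = 31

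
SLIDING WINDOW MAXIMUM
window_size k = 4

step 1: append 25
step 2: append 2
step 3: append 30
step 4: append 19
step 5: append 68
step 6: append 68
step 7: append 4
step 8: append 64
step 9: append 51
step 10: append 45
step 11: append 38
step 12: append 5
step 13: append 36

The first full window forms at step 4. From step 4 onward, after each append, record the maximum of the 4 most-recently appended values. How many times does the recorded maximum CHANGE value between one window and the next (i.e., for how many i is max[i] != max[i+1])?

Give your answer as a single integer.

Answer: 4

Derivation:
step 1: append 25 -> window=[25] (not full yet)
step 2: append 2 -> window=[25, 2] (not full yet)
step 3: append 30 -> window=[25, 2, 30] (not full yet)
step 4: append 19 -> window=[25, 2, 30, 19] -> max=30
step 5: append 68 -> window=[2, 30, 19, 68] -> max=68
step 6: append 68 -> window=[30, 19, 68, 68] -> max=68
step 7: append 4 -> window=[19, 68, 68, 4] -> max=68
step 8: append 64 -> window=[68, 68, 4, 64] -> max=68
step 9: append 51 -> window=[68, 4, 64, 51] -> max=68
step 10: append 45 -> window=[4, 64, 51, 45] -> max=64
step 11: append 38 -> window=[64, 51, 45, 38] -> max=64
step 12: append 5 -> window=[51, 45, 38, 5] -> max=51
step 13: append 36 -> window=[45, 38, 5, 36] -> max=45
Recorded maximums: 30 68 68 68 68 68 64 64 51 45
Changes between consecutive maximums: 4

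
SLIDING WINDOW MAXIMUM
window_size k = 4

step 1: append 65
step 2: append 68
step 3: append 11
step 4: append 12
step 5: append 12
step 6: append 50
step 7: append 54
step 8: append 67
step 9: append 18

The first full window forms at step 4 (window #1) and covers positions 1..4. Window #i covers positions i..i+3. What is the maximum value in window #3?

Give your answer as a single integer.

step 1: append 65 -> window=[65] (not full yet)
step 2: append 68 -> window=[65, 68] (not full yet)
step 3: append 11 -> window=[65, 68, 11] (not full yet)
step 4: append 12 -> window=[65, 68, 11, 12] -> max=68
step 5: append 12 -> window=[68, 11, 12, 12] -> max=68
step 6: append 50 -> window=[11, 12, 12, 50] -> max=50
Window #3 max = 50

Answer: 50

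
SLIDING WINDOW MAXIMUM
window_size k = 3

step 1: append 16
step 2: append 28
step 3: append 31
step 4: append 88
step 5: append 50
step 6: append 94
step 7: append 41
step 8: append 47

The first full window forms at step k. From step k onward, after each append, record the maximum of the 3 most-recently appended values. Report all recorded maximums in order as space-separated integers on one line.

Answer: 31 88 88 94 94 94

Derivation:
step 1: append 16 -> window=[16] (not full yet)
step 2: append 28 -> window=[16, 28] (not full yet)
step 3: append 31 -> window=[16, 28, 31] -> max=31
step 4: append 88 -> window=[28, 31, 88] -> max=88
step 5: append 50 -> window=[31, 88, 50] -> max=88
step 6: append 94 -> window=[88, 50, 94] -> max=94
step 7: append 41 -> window=[50, 94, 41] -> max=94
step 8: append 47 -> window=[94, 41, 47] -> max=94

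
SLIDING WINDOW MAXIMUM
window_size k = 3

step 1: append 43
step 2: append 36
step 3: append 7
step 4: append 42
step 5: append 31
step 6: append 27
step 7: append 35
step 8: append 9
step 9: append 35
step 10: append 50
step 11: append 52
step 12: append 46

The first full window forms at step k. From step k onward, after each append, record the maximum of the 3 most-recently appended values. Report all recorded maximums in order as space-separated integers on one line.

step 1: append 43 -> window=[43] (not full yet)
step 2: append 36 -> window=[43, 36] (not full yet)
step 3: append 7 -> window=[43, 36, 7] -> max=43
step 4: append 42 -> window=[36, 7, 42] -> max=42
step 5: append 31 -> window=[7, 42, 31] -> max=42
step 6: append 27 -> window=[42, 31, 27] -> max=42
step 7: append 35 -> window=[31, 27, 35] -> max=35
step 8: append 9 -> window=[27, 35, 9] -> max=35
step 9: append 35 -> window=[35, 9, 35] -> max=35
step 10: append 50 -> window=[9, 35, 50] -> max=50
step 11: append 52 -> window=[35, 50, 52] -> max=52
step 12: append 46 -> window=[50, 52, 46] -> max=52

Answer: 43 42 42 42 35 35 35 50 52 52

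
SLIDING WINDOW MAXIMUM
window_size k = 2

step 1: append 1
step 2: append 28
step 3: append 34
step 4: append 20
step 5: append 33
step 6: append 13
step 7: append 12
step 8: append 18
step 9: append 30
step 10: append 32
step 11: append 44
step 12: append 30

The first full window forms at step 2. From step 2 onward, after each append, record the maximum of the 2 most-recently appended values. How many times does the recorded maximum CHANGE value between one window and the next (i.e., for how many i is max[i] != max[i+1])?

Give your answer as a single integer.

step 1: append 1 -> window=[1] (not full yet)
step 2: append 28 -> window=[1, 28] -> max=28
step 3: append 34 -> window=[28, 34] -> max=34
step 4: append 20 -> window=[34, 20] -> max=34
step 5: append 33 -> window=[20, 33] -> max=33
step 6: append 13 -> window=[33, 13] -> max=33
step 7: append 12 -> window=[13, 12] -> max=13
step 8: append 18 -> window=[12, 18] -> max=18
step 9: append 30 -> window=[18, 30] -> max=30
step 10: append 32 -> window=[30, 32] -> max=32
step 11: append 44 -> window=[32, 44] -> max=44
step 12: append 30 -> window=[44, 30] -> max=44
Recorded maximums: 28 34 34 33 33 13 18 30 32 44 44
Changes between consecutive maximums: 7

Answer: 7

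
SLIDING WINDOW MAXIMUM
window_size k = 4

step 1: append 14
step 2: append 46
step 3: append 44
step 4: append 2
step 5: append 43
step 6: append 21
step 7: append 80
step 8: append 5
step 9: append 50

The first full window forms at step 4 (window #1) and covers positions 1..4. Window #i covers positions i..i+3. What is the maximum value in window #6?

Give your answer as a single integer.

Answer: 80

Derivation:
step 1: append 14 -> window=[14] (not full yet)
step 2: append 46 -> window=[14, 46] (not full yet)
step 3: append 44 -> window=[14, 46, 44] (not full yet)
step 4: append 2 -> window=[14, 46, 44, 2] -> max=46
step 5: append 43 -> window=[46, 44, 2, 43] -> max=46
step 6: append 21 -> window=[44, 2, 43, 21] -> max=44
step 7: append 80 -> window=[2, 43, 21, 80] -> max=80
step 8: append 5 -> window=[43, 21, 80, 5] -> max=80
step 9: append 50 -> window=[21, 80, 5, 50] -> max=80
Window #6 max = 80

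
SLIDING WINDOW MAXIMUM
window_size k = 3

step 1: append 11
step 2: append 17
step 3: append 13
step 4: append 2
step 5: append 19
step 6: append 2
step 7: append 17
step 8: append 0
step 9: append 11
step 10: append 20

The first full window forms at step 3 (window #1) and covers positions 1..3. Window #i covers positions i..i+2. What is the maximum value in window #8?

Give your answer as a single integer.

step 1: append 11 -> window=[11] (not full yet)
step 2: append 17 -> window=[11, 17] (not full yet)
step 3: append 13 -> window=[11, 17, 13] -> max=17
step 4: append 2 -> window=[17, 13, 2] -> max=17
step 5: append 19 -> window=[13, 2, 19] -> max=19
step 6: append 2 -> window=[2, 19, 2] -> max=19
step 7: append 17 -> window=[19, 2, 17] -> max=19
step 8: append 0 -> window=[2, 17, 0] -> max=17
step 9: append 11 -> window=[17, 0, 11] -> max=17
step 10: append 20 -> window=[0, 11, 20] -> max=20
Window #8 max = 20

Answer: 20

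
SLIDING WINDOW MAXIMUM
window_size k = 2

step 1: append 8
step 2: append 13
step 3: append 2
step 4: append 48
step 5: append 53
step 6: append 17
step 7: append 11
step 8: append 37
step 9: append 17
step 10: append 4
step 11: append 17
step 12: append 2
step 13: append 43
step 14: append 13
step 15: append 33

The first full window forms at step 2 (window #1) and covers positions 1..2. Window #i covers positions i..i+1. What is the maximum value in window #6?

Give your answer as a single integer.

Answer: 17

Derivation:
step 1: append 8 -> window=[8] (not full yet)
step 2: append 13 -> window=[8, 13] -> max=13
step 3: append 2 -> window=[13, 2] -> max=13
step 4: append 48 -> window=[2, 48] -> max=48
step 5: append 53 -> window=[48, 53] -> max=53
step 6: append 17 -> window=[53, 17] -> max=53
step 7: append 11 -> window=[17, 11] -> max=17
Window #6 max = 17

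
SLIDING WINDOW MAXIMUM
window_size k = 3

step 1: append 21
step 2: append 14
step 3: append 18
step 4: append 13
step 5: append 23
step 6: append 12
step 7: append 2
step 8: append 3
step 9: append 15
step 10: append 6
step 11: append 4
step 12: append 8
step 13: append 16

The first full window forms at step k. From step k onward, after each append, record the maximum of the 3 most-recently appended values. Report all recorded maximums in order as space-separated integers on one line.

Answer: 21 18 23 23 23 12 15 15 15 8 16

Derivation:
step 1: append 21 -> window=[21] (not full yet)
step 2: append 14 -> window=[21, 14] (not full yet)
step 3: append 18 -> window=[21, 14, 18] -> max=21
step 4: append 13 -> window=[14, 18, 13] -> max=18
step 5: append 23 -> window=[18, 13, 23] -> max=23
step 6: append 12 -> window=[13, 23, 12] -> max=23
step 7: append 2 -> window=[23, 12, 2] -> max=23
step 8: append 3 -> window=[12, 2, 3] -> max=12
step 9: append 15 -> window=[2, 3, 15] -> max=15
step 10: append 6 -> window=[3, 15, 6] -> max=15
step 11: append 4 -> window=[15, 6, 4] -> max=15
step 12: append 8 -> window=[6, 4, 8] -> max=8
step 13: append 16 -> window=[4, 8, 16] -> max=16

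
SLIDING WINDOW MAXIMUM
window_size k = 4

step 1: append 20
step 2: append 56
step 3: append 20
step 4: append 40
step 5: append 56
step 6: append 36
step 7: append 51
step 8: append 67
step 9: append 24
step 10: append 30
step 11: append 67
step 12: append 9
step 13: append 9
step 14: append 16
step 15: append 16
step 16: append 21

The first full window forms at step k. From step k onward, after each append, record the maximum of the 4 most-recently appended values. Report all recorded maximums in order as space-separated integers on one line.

step 1: append 20 -> window=[20] (not full yet)
step 2: append 56 -> window=[20, 56] (not full yet)
step 3: append 20 -> window=[20, 56, 20] (not full yet)
step 4: append 40 -> window=[20, 56, 20, 40] -> max=56
step 5: append 56 -> window=[56, 20, 40, 56] -> max=56
step 6: append 36 -> window=[20, 40, 56, 36] -> max=56
step 7: append 51 -> window=[40, 56, 36, 51] -> max=56
step 8: append 67 -> window=[56, 36, 51, 67] -> max=67
step 9: append 24 -> window=[36, 51, 67, 24] -> max=67
step 10: append 30 -> window=[51, 67, 24, 30] -> max=67
step 11: append 67 -> window=[67, 24, 30, 67] -> max=67
step 12: append 9 -> window=[24, 30, 67, 9] -> max=67
step 13: append 9 -> window=[30, 67, 9, 9] -> max=67
step 14: append 16 -> window=[67, 9, 9, 16] -> max=67
step 15: append 16 -> window=[9, 9, 16, 16] -> max=16
step 16: append 21 -> window=[9, 16, 16, 21] -> max=21

Answer: 56 56 56 56 67 67 67 67 67 67 67 16 21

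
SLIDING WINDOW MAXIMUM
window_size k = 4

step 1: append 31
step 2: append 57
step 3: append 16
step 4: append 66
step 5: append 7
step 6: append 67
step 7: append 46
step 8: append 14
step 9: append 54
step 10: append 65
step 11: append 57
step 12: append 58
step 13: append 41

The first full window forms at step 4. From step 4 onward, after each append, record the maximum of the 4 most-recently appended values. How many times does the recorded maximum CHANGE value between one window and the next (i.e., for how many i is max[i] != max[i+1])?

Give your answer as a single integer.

step 1: append 31 -> window=[31] (not full yet)
step 2: append 57 -> window=[31, 57] (not full yet)
step 3: append 16 -> window=[31, 57, 16] (not full yet)
step 4: append 66 -> window=[31, 57, 16, 66] -> max=66
step 5: append 7 -> window=[57, 16, 66, 7] -> max=66
step 6: append 67 -> window=[16, 66, 7, 67] -> max=67
step 7: append 46 -> window=[66, 7, 67, 46] -> max=67
step 8: append 14 -> window=[7, 67, 46, 14] -> max=67
step 9: append 54 -> window=[67, 46, 14, 54] -> max=67
step 10: append 65 -> window=[46, 14, 54, 65] -> max=65
step 11: append 57 -> window=[14, 54, 65, 57] -> max=65
step 12: append 58 -> window=[54, 65, 57, 58] -> max=65
step 13: append 41 -> window=[65, 57, 58, 41] -> max=65
Recorded maximums: 66 66 67 67 67 67 65 65 65 65
Changes between consecutive maximums: 2

Answer: 2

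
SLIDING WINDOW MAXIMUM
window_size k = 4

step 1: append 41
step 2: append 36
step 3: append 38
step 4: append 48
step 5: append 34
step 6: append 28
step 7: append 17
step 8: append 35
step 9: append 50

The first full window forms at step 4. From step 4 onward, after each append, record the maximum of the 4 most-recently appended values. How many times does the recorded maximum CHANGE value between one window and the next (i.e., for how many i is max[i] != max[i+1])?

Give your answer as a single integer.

step 1: append 41 -> window=[41] (not full yet)
step 2: append 36 -> window=[41, 36] (not full yet)
step 3: append 38 -> window=[41, 36, 38] (not full yet)
step 4: append 48 -> window=[41, 36, 38, 48] -> max=48
step 5: append 34 -> window=[36, 38, 48, 34] -> max=48
step 6: append 28 -> window=[38, 48, 34, 28] -> max=48
step 7: append 17 -> window=[48, 34, 28, 17] -> max=48
step 8: append 35 -> window=[34, 28, 17, 35] -> max=35
step 9: append 50 -> window=[28, 17, 35, 50] -> max=50
Recorded maximums: 48 48 48 48 35 50
Changes between consecutive maximums: 2

Answer: 2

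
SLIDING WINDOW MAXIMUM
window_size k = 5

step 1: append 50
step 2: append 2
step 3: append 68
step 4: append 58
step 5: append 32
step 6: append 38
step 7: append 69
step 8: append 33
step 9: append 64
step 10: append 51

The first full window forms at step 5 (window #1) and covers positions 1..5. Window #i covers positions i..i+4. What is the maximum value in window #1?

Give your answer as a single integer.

Answer: 68

Derivation:
step 1: append 50 -> window=[50] (not full yet)
step 2: append 2 -> window=[50, 2] (not full yet)
step 3: append 68 -> window=[50, 2, 68] (not full yet)
step 4: append 58 -> window=[50, 2, 68, 58] (not full yet)
step 5: append 32 -> window=[50, 2, 68, 58, 32] -> max=68
Window #1 max = 68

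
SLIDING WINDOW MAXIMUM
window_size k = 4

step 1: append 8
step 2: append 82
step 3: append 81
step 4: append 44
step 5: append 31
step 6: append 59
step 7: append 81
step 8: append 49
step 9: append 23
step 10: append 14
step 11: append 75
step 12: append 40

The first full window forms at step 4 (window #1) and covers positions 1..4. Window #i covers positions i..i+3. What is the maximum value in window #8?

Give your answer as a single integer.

step 1: append 8 -> window=[8] (not full yet)
step 2: append 82 -> window=[8, 82] (not full yet)
step 3: append 81 -> window=[8, 82, 81] (not full yet)
step 4: append 44 -> window=[8, 82, 81, 44] -> max=82
step 5: append 31 -> window=[82, 81, 44, 31] -> max=82
step 6: append 59 -> window=[81, 44, 31, 59] -> max=81
step 7: append 81 -> window=[44, 31, 59, 81] -> max=81
step 8: append 49 -> window=[31, 59, 81, 49] -> max=81
step 9: append 23 -> window=[59, 81, 49, 23] -> max=81
step 10: append 14 -> window=[81, 49, 23, 14] -> max=81
step 11: append 75 -> window=[49, 23, 14, 75] -> max=75
Window #8 max = 75

Answer: 75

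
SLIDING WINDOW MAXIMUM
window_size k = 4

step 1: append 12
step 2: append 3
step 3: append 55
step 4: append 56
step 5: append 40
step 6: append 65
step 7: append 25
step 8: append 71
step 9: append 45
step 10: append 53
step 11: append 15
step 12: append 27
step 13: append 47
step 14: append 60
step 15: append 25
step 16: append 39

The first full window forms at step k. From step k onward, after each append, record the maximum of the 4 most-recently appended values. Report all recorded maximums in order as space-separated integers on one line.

Answer: 56 56 65 65 71 71 71 71 53 53 60 60 60

Derivation:
step 1: append 12 -> window=[12] (not full yet)
step 2: append 3 -> window=[12, 3] (not full yet)
step 3: append 55 -> window=[12, 3, 55] (not full yet)
step 4: append 56 -> window=[12, 3, 55, 56] -> max=56
step 5: append 40 -> window=[3, 55, 56, 40] -> max=56
step 6: append 65 -> window=[55, 56, 40, 65] -> max=65
step 7: append 25 -> window=[56, 40, 65, 25] -> max=65
step 8: append 71 -> window=[40, 65, 25, 71] -> max=71
step 9: append 45 -> window=[65, 25, 71, 45] -> max=71
step 10: append 53 -> window=[25, 71, 45, 53] -> max=71
step 11: append 15 -> window=[71, 45, 53, 15] -> max=71
step 12: append 27 -> window=[45, 53, 15, 27] -> max=53
step 13: append 47 -> window=[53, 15, 27, 47] -> max=53
step 14: append 60 -> window=[15, 27, 47, 60] -> max=60
step 15: append 25 -> window=[27, 47, 60, 25] -> max=60
step 16: append 39 -> window=[47, 60, 25, 39] -> max=60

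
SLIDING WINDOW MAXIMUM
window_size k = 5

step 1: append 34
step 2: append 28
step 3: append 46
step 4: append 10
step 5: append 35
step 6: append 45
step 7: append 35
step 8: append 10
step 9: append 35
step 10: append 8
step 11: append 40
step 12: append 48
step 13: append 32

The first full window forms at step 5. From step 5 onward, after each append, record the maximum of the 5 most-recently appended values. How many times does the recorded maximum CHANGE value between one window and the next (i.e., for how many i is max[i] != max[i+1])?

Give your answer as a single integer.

step 1: append 34 -> window=[34] (not full yet)
step 2: append 28 -> window=[34, 28] (not full yet)
step 3: append 46 -> window=[34, 28, 46] (not full yet)
step 4: append 10 -> window=[34, 28, 46, 10] (not full yet)
step 5: append 35 -> window=[34, 28, 46, 10, 35] -> max=46
step 6: append 45 -> window=[28, 46, 10, 35, 45] -> max=46
step 7: append 35 -> window=[46, 10, 35, 45, 35] -> max=46
step 8: append 10 -> window=[10, 35, 45, 35, 10] -> max=45
step 9: append 35 -> window=[35, 45, 35, 10, 35] -> max=45
step 10: append 8 -> window=[45, 35, 10, 35, 8] -> max=45
step 11: append 40 -> window=[35, 10, 35, 8, 40] -> max=40
step 12: append 48 -> window=[10, 35, 8, 40, 48] -> max=48
step 13: append 32 -> window=[35, 8, 40, 48, 32] -> max=48
Recorded maximums: 46 46 46 45 45 45 40 48 48
Changes between consecutive maximums: 3

Answer: 3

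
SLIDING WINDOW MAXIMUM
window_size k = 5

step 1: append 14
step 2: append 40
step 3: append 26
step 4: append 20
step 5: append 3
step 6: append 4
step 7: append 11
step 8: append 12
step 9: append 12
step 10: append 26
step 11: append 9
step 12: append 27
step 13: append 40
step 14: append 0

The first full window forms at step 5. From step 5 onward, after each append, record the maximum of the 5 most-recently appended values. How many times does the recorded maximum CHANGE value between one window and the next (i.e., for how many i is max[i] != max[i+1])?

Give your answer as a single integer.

Answer: 6

Derivation:
step 1: append 14 -> window=[14] (not full yet)
step 2: append 40 -> window=[14, 40] (not full yet)
step 3: append 26 -> window=[14, 40, 26] (not full yet)
step 4: append 20 -> window=[14, 40, 26, 20] (not full yet)
step 5: append 3 -> window=[14, 40, 26, 20, 3] -> max=40
step 6: append 4 -> window=[40, 26, 20, 3, 4] -> max=40
step 7: append 11 -> window=[26, 20, 3, 4, 11] -> max=26
step 8: append 12 -> window=[20, 3, 4, 11, 12] -> max=20
step 9: append 12 -> window=[3, 4, 11, 12, 12] -> max=12
step 10: append 26 -> window=[4, 11, 12, 12, 26] -> max=26
step 11: append 9 -> window=[11, 12, 12, 26, 9] -> max=26
step 12: append 27 -> window=[12, 12, 26, 9, 27] -> max=27
step 13: append 40 -> window=[12, 26, 9, 27, 40] -> max=40
step 14: append 0 -> window=[26, 9, 27, 40, 0] -> max=40
Recorded maximums: 40 40 26 20 12 26 26 27 40 40
Changes between consecutive maximums: 6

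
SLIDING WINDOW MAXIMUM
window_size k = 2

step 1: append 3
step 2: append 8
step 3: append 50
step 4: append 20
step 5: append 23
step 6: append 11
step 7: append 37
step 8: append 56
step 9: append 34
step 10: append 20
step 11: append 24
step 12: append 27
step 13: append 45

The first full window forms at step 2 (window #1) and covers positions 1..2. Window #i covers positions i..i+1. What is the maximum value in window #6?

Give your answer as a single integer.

step 1: append 3 -> window=[3] (not full yet)
step 2: append 8 -> window=[3, 8] -> max=8
step 3: append 50 -> window=[8, 50] -> max=50
step 4: append 20 -> window=[50, 20] -> max=50
step 5: append 23 -> window=[20, 23] -> max=23
step 6: append 11 -> window=[23, 11] -> max=23
step 7: append 37 -> window=[11, 37] -> max=37
Window #6 max = 37

Answer: 37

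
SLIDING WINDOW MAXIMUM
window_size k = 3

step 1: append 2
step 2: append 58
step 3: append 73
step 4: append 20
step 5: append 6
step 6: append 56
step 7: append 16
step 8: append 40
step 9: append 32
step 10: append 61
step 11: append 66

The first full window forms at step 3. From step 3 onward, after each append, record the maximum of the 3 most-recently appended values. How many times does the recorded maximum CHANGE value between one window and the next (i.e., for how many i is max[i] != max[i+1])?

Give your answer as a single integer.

Answer: 4

Derivation:
step 1: append 2 -> window=[2] (not full yet)
step 2: append 58 -> window=[2, 58] (not full yet)
step 3: append 73 -> window=[2, 58, 73] -> max=73
step 4: append 20 -> window=[58, 73, 20] -> max=73
step 5: append 6 -> window=[73, 20, 6] -> max=73
step 6: append 56 -> window=[20, 6, 56] -> max=56
step 7: append 16 -> window=[6, 56, 16] -> max=56
step 8: append 40 -> window=[56, 16, 40] -> max=56
step 9: append 32 -> window=[16, 40, 32] -> max=40
step 10: append 61 -> window=[40, 32, 61] -> max=61
step 11: append 66 -> window=[32, 61, 66] -> max=66
Recorded maximums: 73 73 73 56 56 56 40 61 66
Changes between consecutive maximums: 4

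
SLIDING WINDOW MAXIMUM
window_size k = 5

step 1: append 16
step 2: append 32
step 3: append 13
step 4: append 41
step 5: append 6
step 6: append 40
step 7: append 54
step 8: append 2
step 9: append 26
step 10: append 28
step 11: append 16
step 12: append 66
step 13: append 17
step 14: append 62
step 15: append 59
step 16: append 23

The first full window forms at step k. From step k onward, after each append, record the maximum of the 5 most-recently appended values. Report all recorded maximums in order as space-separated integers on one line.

step 1: append 16 -> window=[16] (not full yet)
step 2: append 32 -> window=[16, 32] (not full yet)
step 3: append 13 -> window=[16, 32, 13] (not full yet)
step 4: append 41 -> window=[16, 32, 13, 41] (not full yet)
step 5: append 6 -> window=[16, 32, 13, 41, 6] -> max=41
step 6: append 40 -> window=[32, 13, 41, 6, 40] -> max=41
step 7: append 54 -> window=[13, 41, 6, 40, 54] -> max=54
step 8: append 2 -> window=[41, 6, 40, 54, 2] -> max=54
step 9: append 26 -> window=[6, 40, 54, 2, 26] -> max=54
step 10: append 28 -> window=[40, 54, 2, 26, 28] -> max=54
step 11: append 16 -> window=[54, 2, 26, 28, 16] -> max=54
step 12: append 66 -> window=[2, 26, 28, 16, 66] -> max=66
step 13: append 17 -> window=[26, 28, 16, 66, 17] -> max=66
step 14: append 62 -> window=[28, 16, 66, 17, 62] -> max=66
step 15: append 59 -> window=[16, 66, 17, 62, 59] -> max=66
step 16: append 23 -> window=[66, 17, 62, 59, 23] -> max=66

Answer: 41 41 54 54 54 54 54 66 66 66 66 66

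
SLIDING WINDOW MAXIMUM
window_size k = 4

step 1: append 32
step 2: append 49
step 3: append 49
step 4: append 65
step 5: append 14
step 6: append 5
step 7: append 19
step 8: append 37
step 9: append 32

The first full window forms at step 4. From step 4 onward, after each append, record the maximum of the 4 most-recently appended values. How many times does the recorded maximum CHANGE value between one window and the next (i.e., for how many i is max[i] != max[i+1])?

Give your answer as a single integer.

step 1: append 32 -> window=[32] (not full yet)
step 2: append 49 -> window=[32, 49] (not full yet)
step 3: append 49 -> window=[32, 49, 49] (not full yet)
step 4: append 65 -> window=[32, 49, 49, 65] -> max=65
step 5: append 14 -> window=[49, 49, 65, 14] -> max=65
step 6: append 5 -> window=[49, 65, 14, 5] -> max=65
step 7: append 19 -> window=[65, 14, 5, 19] -> max=65
step 8: append 37 -> window=[14, 5, 19, 37] -> max=37
step 9: append 32 -> window=[5, 19, 37, 32] -> max=37
Recorded maximums: 65 65 65 65 37 37
Changes between consecutive maximums: 1

Answer: 1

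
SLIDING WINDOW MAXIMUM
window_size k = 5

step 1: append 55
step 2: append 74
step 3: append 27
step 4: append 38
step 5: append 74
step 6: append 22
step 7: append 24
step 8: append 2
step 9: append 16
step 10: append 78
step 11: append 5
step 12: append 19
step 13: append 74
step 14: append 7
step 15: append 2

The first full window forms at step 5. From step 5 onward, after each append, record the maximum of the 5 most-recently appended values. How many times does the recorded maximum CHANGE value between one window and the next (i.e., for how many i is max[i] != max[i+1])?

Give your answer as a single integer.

step 1: append 55 -> window=[55] (not full yet)
step 2: append 74 -> window=[55, 74] (not full yet)
step 3: append 27 -> window=[55, 74, 27] (not full yet)
step 4: append 38 -> window=[55, 74, 27, 38] (not full yet)
step 5: append 74 -> window=[55, 74, 27, 38, 74] -> max=74
step 6: append 22 -> window=[74, 27, 38, 74, 22] -> max=74
step 7: append 24 -> window=[27, 38, 74, 22, 24] -> max=74
step 8: append 2 -> window=[38, 74, 22, 24, 2] -> max=74
step 9: append 16 -> window=[74, 22, 24, 2, 16] -> max=74
step 10: append 78 -> window=[22, 24, 2, 16, 78] -> max=78
step 11: append 5 -> window=[24, 2, 16, 78, 5] -> max=78
step 12: append 19 -> window=[2, 16, 78, 5, 19] -> max=78
step 13: append 74 -> window=[16, 78, 5, 19, 74] -> max=78
step 14: append 7 -> window=[78, 5, 19, 74, 7] -> max=78
step 15: append 2 -> window=[5, 19, 74, 7, 2] -> max=74
Recorded maximums: 74 74 74 74 74 78 78 78 78 78 74
Changes between consecutive maximums: 2

Answer: 2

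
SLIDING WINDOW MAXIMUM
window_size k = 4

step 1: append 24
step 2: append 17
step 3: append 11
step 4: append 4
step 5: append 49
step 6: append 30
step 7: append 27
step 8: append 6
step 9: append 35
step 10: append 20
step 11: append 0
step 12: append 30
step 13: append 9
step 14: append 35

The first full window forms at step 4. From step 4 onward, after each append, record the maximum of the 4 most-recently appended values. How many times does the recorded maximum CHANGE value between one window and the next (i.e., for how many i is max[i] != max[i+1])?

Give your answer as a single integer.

Answer: 4

Derivation:
step 1: append 24 -> window=[24] (not full yet)
step 2: append 17 -> window=[24, 17] (not full yet)
step 3: append 11 -> window=[24, 17, 11] (not full yet)
step 4: append 4 -> window=[24, 17, 11, 4] -> max=24
step 5: append 49 -> window=[17, 11, 4, 49] -> max=49
step 6: append 30 -> window=[11, 4, 49, 30] -> max=49
step 7: append 27 -> window=[4, 49, 30, 27] -> max=49
step 8: append 6 -> window=[49, 30, 27, 6] -> max=49
step 9: append 35 -> window=[30, 27, 6, 35] -> max=35
step 10: append 20 -> window=[27, 6, 35, 20] -> max=35
step 11: append 0 -> window=[6, 35, 20, 0] -> max=35
step 12: append 30 -> window=[35, 20, 0, 30] -> max=35
step 13: append 9 -> window=[20, 0, 30, 9] -> max=30
step 14: append 35 -> window=[0, 30, 9, 35] -> max=35
Recorded maximums: 24 49 49 49 49 35 35 35 35 30 35
Changes between consecutive maximums: 4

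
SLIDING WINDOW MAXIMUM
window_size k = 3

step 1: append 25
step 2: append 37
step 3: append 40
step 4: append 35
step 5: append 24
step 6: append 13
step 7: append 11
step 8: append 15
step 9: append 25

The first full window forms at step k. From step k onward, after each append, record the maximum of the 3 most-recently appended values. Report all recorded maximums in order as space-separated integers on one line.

Answer: 40 40 40 35 24 15 25

Derivation:
step 1: append 25 -> window=[25] (not full yet)
step 2: append 37 -> window=[25, 37] (not full yet)
step 3: append 40 -> window=[25, 37, 40] -> max=40
step 4: append 35 -> window=[37, 40, 35] -> max=40
step 5: append 24 -> window=[40, 35, 24] -> max=40
step 6: append 13 -> window=[35, 24, 13] -> max=35
step 7: append 11 -> window=[24, 13, 11] -> max=24
step 8: append 15 -> window=[13, 11, 15] -> max=15
step 9: append 25 -> window=[11, 15, 25] -> max=25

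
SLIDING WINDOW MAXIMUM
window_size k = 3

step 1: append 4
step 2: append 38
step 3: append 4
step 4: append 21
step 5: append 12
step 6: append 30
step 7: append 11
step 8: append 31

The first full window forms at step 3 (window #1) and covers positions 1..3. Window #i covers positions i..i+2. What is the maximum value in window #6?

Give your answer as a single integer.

step 1: append 4 -> window=[4] (not full yet)
step 2: append 38 -> window=[4, 38] (not full yet)
step 3: append 4 -> window=[4, 38, 4] -> max=38
step 4: append 21 -> window=[38, 4, 21] -> max=38
step 5: append 12 -> window=[4, 21, 12] -> max=21
step 6: append 30 -> window=[21, 12, 30] -> max=30
step 7: append 11 -> window=[12, 30, 11] -> max=30
step 8: append 31 -> window=[30, 11, 31] -> max=31
Window #6 max = 31

Answer: 31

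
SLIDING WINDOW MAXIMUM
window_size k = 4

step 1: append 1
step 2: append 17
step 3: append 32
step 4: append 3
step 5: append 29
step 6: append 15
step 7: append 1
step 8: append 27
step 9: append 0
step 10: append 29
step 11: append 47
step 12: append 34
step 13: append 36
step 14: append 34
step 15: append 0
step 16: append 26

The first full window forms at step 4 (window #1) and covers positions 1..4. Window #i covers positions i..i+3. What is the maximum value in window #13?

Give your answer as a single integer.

Answer: 36

Derivation:
step 1: append 1 -> window=[1] (not full yet)
step 2: append 17 -> window=[1, 17] (not full yet)
step 3: append 32 -> window=[1, 17, 32] (not full yet)
step 4: append 3 -> window=[1, 17, 32, 3] -> max=32
step 5: append 29 -> window=[17, 32, 3, 29] -> max=32
step 6: append 15 -> window=[32, 3, 29, 15] -> max=32
step 7: append 1 -> window=[3, 29, 15, 1] -> max=29
step 8: append 27 -> window=[29, 15, 1, 27] -> max=29
step 9: append 0 -> window=[15, 1, 27, 0] -> max=27
step 10: append 29 -> window=[1, 27, 0, 29] -> max=29
step 11: append 47 -> window=[27, 0, 29, 47] -> max=47
step 12: append 34 -> window=[0, 29, 47, 34] -> max=47
step 13: append 36 -> window=[29, 47, 34, 36] -> max=47
step 14: append 34 -> window=[47, 34, 36, 34] -> max=47
step 15: append 0 -> window=[34, 36, 34, 0] -> max=36
step 16: append 26 -> window=[36, 34, 0, 26] -> max=36
Window #13 max = 36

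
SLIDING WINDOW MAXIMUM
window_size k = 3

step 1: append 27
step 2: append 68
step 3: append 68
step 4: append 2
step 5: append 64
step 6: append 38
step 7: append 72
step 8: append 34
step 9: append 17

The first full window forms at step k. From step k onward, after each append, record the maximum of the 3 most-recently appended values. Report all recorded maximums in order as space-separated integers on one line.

Answer: 68 68 68 64 72 72 72

Derivation:
step 1: append 27 -> window=[27] (not full yet)
step 2: append 68 -> window=[27, 68] (not full yet)
step 3: append 68 -> window=[27, 68, 68] -> max=68
step 4: append 2 -> window=[68, 68, 2] -> max=68
step 5: append 64 -> window=[68, 2, 64] -> max=68
step 6: append 38 -> window=[2, 64, 38] -> max=64
step 7: append 72 -> window=[64, 38, 72] -> max=72
step 8: append 34 -> window=[38, 72, 34] -> max=72
step 9: append 17 -> window=[72, 34, 17] -> max=72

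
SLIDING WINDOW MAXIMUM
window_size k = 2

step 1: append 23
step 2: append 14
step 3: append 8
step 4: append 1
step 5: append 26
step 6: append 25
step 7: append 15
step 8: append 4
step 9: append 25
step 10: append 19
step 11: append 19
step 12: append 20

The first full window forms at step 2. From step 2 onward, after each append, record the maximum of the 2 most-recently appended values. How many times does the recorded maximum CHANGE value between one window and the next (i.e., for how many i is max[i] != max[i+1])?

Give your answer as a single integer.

Answer: 8

Derivation:
step 1: append 23 -> window=[23] (not full yet)
step 2: append 14 -> window=[23, 14] -> max=23
step 3: append 8 -> window=[14, 8] -> max=14
step 4: append 1 -> window=[8, 1] -> max=8
step 5: append 26 -> window=[1, 26] -> max=26
step 6: append 25 -> window=[26, 25] -> max=26
step 7: append 15 -> window=[25, 15] -> max=25
step 8: append 4 -> window=[15, 4] -> max=15
step 9: append 25 -> window=[4, 25] -> max=25
step 10: append 19 -> window=[25, 19] -> max=25
step 11: append 19 -> window=[19, 19] -> max=19
step 12: append 20 -> window=[19, 20] -> max=20
Recorded maximums: 23 14 8 26 26 25 15 25 25 19 20
Changes between consecutive maximums: 8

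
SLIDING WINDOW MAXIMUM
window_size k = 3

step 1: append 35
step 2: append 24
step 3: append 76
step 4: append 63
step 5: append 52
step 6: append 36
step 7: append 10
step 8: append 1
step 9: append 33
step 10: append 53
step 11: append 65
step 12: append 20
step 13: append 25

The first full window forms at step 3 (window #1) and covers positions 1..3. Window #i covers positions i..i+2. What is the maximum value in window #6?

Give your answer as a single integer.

Answer: 36

Derivation:
step 1: append 35 -> window=[35] (not full yet)
step 2: append 24 -> window=[35, 24] (not full yet)
step 3: append 76 -> window=[35, 24, 76] -> max=76
step 4: append 63 -> window=[24, 76, 63] -> max=76
step 5: append 52 -> window=[76, 63, 52] -> max=76
step 6: append 36 -> window=[63, 52, 36] -> max=63
step 7: append 10 -> window=[52, 36, 10] -> max=52
step 8: append 1 -> window=[36, 10, 1] -> max=36
Window #6 max = 36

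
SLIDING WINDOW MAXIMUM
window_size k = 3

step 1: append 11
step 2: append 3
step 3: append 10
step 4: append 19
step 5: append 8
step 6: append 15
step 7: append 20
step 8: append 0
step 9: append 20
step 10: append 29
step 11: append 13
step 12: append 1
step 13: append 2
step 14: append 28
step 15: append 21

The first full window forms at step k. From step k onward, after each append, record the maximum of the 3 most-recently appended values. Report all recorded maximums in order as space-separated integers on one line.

Answer: 11 19 19 19 20 20 20 29 29 29 13 28 28

Derivation:
step 1: append 11 -> window=[11] (not full yet)
step 2: append 3 -> window=[11, 3] (not full yet)
step 3: append 10 -> window=[11, 3, 10] -> max=11
step 4: append 19 -> window=[3, 10, 19] -> max=19
step 5: append 8 -> window=[10, 19, 8] -> max=19
step 6: append 15 -> window=[19, 8, 15] -> max=19
step 7: append 20 -> window=[8, 15, 20] -> max=20
step 8: append 0 -> window=[15, 20, 0] -> max=20
step 9: append 20 -> window=[20, 0, 20] -> max=20
step 10: append 29 -> window=[0, 20, 29] -> max=29
step 11: append 13 -> window=[20, 29, 13] -> max=29
step 12: append 1 -> window=[29, 13, 1] -> max=29
step 13: append 2 -> window=[13, 1, 2] -> max=13
step 14: append 28 -> window=[1, 2, 28] -> max=28
step 15: append 21 -> window=[2, 28, 21] -> max=28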